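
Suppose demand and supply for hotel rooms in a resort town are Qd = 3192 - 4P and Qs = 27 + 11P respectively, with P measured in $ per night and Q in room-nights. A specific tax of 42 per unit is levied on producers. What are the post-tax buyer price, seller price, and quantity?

The tax drives a wedge P_b - P_s = 42. Substituting P_s = P_b - 42 into supply: Qs = -435 + 11P_b.
Equate demand and the shifted supply: 3192 - 4P_b = -435 + 11P_b, giving 15P_b = 3627, so P_b = 241.8.
So P_s = 199.8 and the quantity traded is Q = 3192 - 4(241.8) = 2224.8.

P_b = 241.8, P_s = 199.8, Q = 2224.8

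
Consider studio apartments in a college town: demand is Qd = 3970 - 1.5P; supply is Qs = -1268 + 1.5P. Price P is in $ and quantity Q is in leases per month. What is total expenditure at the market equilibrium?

Set Qd = Qs: 3970 - 1.5P = -1268 + 1.5P, so 5238 = 3P and P* = 1746.
Then Q* = 3970 - 1.5(1746) = 1351.
Total expenditure = P* × Q* = 1746 × 1351 = 2358846.

Total expenditure = 2358846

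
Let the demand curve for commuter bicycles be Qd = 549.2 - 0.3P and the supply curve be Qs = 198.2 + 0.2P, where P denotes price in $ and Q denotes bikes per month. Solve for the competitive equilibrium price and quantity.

Set Qd = Qs: 549.2 - 0.3P = 198.2 + 0.2P, so 351 = 0.5P and P* = 702.
Substitute back: Q* = 549.2 - 0.3(702) = 338.6.

P* = 702, Q* = 338.6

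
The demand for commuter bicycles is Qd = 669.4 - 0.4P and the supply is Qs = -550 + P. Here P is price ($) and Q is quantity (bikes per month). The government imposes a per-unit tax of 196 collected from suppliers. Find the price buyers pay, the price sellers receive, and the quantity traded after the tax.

The tax drives a wedge P_b - P_s = 196. Substituting P_s = P_b - 196 into supply: Qs = -746 + P_b.
Set Qd = Qs: 669.4 - 0.4P_b = -746 + P_b, so 1415.4 = 1.4P_b and P_b = 1011.
So P_s = 815 and the quantity traded is Q = 669.4 - 0.4(1011) = 265.

P_b = 1011, P_s = 815, Q = 265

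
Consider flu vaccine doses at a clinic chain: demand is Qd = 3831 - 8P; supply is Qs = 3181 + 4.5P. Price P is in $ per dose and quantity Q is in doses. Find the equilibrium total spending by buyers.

Total spending by buyers = 177580

Equating demand and supply, 3831 - 8P = 3181 + 4.5P gives 12.5P = 650, so P* = 52.
Plugging P* into demand: Q* = 3831 - 8(52) = 3415.
Total spending by buyers = P* × Q* = 52 × 3415 = 177580.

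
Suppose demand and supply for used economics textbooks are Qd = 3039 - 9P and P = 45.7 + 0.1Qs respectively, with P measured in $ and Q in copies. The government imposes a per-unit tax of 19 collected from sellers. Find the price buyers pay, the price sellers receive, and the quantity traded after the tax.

P_b = 194, P_s = 175, Q = 1293

Rewriting in direct form: Qs = -457 + 10P.
Sellers keep P_s = P_b - 19 per unit, so supply in terms of the buyer price is Qs = -647 + 10P_b.
Market clearing requires 3039 - 9P_b = -647 + 10P_b; hence 3686 = 19P_b and P_b = 194.
Then P_s = 194 - 19 = 175 and Q = 3039 - 9(194) = 1293.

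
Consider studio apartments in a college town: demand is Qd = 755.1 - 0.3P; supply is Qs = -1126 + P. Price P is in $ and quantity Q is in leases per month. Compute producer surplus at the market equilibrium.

Set Qd = Qs: 755.1 - 0.3P = -1126 + P, so 1881.1 = 1.3P and P* = 1447.
From the demand curve, Q* = 755.1 - 0.3(1447) = 321.
Supply choke price (Qs = 0): P = 1126. Producer surplus = ½ × (1447 - 1126) × 321 = 51520.5.

Producer surplus = 51520.5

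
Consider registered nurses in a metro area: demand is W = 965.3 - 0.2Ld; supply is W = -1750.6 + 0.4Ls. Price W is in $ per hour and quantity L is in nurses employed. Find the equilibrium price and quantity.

W* = 60, L* = 4526.5

Inverting to quantity form: Ld = 4826.5 - 5W and Ls = 4376.5 + 2.5W.
The market clears where 4826.5 - 5W = 4376.5 + 2.5W. Rearranging, 7.5W = 450, hence W* = 60.
Then L* = 4826.5 - 5(60) = 4526.5.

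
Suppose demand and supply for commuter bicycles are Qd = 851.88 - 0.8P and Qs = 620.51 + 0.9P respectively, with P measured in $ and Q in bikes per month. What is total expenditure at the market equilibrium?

Total expenditure = 101122.3

Equating demand and supply, 851.88 - 0.8P = 620.51 + 0.9P gives 1.7P = 231.37, so P* = 136.1.
Plugging P* into demand: Q* = 851.88 - 0.8(136.1) = 743.
Total expenditure = P* × Q* = 136.1 × 743 = 101122.3.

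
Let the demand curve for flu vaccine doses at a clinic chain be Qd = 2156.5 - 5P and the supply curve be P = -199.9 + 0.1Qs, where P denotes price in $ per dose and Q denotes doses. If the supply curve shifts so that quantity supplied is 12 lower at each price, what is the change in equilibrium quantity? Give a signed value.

Inverting to quantity form: Qs = 1999 + 10P.
The market clears where 2156.5 - 5P = 1999 + 10P. Rearranging, 15P = 157.5, hence P* = 10.5.
Then Q* = 2156.5 - 5(10.5) = 2104.
After the shift, supply is Qs = 1987 + 10P.
The new intersection has 169.5 = 15P, i.e. P = 11.3, Q = 2100.
ΔQ = 2100 - 2104 = -4.

ΔQ = -4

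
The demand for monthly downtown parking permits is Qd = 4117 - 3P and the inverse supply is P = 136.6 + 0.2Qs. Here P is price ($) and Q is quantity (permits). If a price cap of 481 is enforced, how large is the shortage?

Shortage = 952

In direct form, Qs = -683 + 5P.
With P fixed at 481, quantity demanded is 2674 and quantity supplied is 1722.
Shortage = Qd - Qs = 2674 - 1722 = 952.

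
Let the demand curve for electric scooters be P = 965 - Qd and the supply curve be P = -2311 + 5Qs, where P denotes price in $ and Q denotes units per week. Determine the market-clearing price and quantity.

Solving each curve for Q: Qd = 965 - P and Qs = 462.2 + 0.2P.
At equilibrium Qd = Qs, so 965 - P = 462.2 + 0.2P; collecting terms, 502.8 = 1.2P and P* = 419.
Plugging P* into demand: Q* = 965 - 419 = 546.

P* = 419, Q* = 546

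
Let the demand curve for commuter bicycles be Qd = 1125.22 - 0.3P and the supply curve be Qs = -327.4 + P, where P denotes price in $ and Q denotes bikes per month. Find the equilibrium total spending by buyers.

Total spending by buyers = 882746

Equating demand and supply, 1125.22 - 0.3P = -327.4 + P gives 1.3P = 1452.62, so P* = 1117.4.
From the demand curve, Q* = 1125.22 - 0.3(1117.4) = 790.
Total spending by buyers = P* × Q* = 1117.4 × 790 = 882746.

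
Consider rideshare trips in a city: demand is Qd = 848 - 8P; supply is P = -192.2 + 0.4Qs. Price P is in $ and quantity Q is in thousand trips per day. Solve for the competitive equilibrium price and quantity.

P* = 35, Q* = 568

In direct form, Qs = 480.5 + 2.5P.
At equilibrium Qd = Qs, so 848 - 8P = 480.5 + 2.5P; collecting terms, 367.5 = 10.5P and P* = 35.
Plugging P* into demand: Q* = 848 - 8(35) = 568.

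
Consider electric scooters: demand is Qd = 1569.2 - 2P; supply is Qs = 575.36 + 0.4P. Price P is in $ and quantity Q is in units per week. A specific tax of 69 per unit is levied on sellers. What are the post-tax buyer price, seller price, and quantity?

P_b = 425.6, P_s = 356.6, Q = 718

Sellers keep P_s = P_b - 69 per unit, so supply in terms of the buyer price is Qs = 547.76 + 0.4P_b.
Set Qd = Qs: 1569.2 - 2P_b = 547.76 + 0.4P_b, so 1021.44 = 2.4P_b and P_b = 425.6.
So P_s = 356.6 and the quantity traded is Q = 1569.2 - 2(425.6) = 718.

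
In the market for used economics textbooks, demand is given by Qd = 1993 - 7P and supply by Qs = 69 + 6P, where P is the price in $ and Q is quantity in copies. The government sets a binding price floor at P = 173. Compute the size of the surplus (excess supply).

With P fixed at 173, quantity demanded is 782 and quantity supplied is 1107.
Surplus = Qs - Qd = 1107 - 782 = 325.

Surplus = 325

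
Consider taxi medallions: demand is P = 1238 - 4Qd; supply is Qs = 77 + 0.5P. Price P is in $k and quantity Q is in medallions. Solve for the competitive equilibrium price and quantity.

P* = 310, Q* = 232

Inverting to quantity form: Qd = 309.5 - 0.25P.
Equating demand and supply, 309.5 - 0.25P = 77 + 0.5P gives 0.75P = 232.5, so P* = 310.
Substitute back: Q* = 309.5 - 0.25(310) = 232.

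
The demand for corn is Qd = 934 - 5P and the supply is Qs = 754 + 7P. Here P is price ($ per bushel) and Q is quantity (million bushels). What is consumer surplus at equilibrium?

The market clears where 934 - 5P = 754 + 7P. Rearranging, 12P = 180, hence P* = 15.
From the demand curve, Q* = 934 - 5(15) = 859.
Demand choke price (Qd = 0): P = 934/5 = 186.8. Consumer surplus = ½ × (186.8 - 15) × 859 = 73788.1.

Consumer surplus = 73788.1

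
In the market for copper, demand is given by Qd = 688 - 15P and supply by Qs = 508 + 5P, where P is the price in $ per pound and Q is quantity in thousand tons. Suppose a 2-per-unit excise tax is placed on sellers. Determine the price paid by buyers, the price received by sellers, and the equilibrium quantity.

Sellers keep P_s = P_b - 2 per unit, so supply in terms of the buyer price is Qs = 498 + 5P_b.
Equate demand and the shifted supply: 688 - 15P_b = 498 + 5P_b, giving 20P_b = 190, so P_b = 9.5.
So P_s = 7.5 and the quantity traded is Q = 688 - 15(9.5) = 545.5.

P_b = 9.5, P_s = 7.5, Q = 545.5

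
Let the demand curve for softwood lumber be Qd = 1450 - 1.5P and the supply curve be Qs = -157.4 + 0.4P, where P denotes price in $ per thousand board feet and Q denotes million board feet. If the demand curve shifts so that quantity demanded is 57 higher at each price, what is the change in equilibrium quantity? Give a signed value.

ΔQ = 12

Equating demand and supply, 1450 - 1.5P = -157.4 + 0.4P gives 1.9P = 1607.4, so P* = 846.
Plugging P* into demand: Q* = 1450 - 1.5(846) = 181.
After the shift, demand is Qd = 1507 - 1.5P.
New equilibrium: 1664.4 = 1.9P, so P = 876 and Q = 193.
ΔQ = 193 - 181 = 12.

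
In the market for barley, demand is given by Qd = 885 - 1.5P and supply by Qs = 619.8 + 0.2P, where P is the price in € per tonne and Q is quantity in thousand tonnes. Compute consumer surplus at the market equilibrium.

Equating demand and supply, 885 - 1.5P = 619.8 + 0.2P gives 1.7P = 265.2, so P* = 156.
From the demand curve, Q* = 885 - 1.5(156) = 651.
Demand choke price (Qd = 0): P = 885/1.5 = 590. Consumer surplus = ½ × (590 - 156) × 651 = 141267.

Consumer surplus = 141267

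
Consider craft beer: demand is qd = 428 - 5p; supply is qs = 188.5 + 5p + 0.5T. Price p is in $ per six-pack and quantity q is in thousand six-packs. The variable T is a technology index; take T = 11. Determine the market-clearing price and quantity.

With T = 11, supply is qs = 194 + 5p.
At equilibrium qd = qs, so 428 - 5p = 194 + 5p; collecting terms, 234 = 10p and p* = 23.4.
Plugging p* into demand: q* = 428 - 5(23.4) = 311.

p* = 23.4, q* = 311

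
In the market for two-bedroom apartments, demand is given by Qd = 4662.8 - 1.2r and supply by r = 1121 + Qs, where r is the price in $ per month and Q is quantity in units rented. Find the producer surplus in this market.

Producer surplus = 1137032

In direct form, Qs = -1121 + r.
Set Qd = Qs: 4662.8 - 1.2r = -1121 + r, so 5783.8 = 2.2r and r* = 2629.
Then Q* = 4662.8 - 1.2(2629) = 1508.
Supply choke price (Qs = 0): r = 1121. Producer surplus = ½ × (2629 - 1121) × 1508 = 1137032.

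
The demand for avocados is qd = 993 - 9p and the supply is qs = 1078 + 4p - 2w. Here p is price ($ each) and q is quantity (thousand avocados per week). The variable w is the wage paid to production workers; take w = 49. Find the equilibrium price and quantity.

With w = 49, supply is qs = 980 + 4p.
Set qd = qs: 993 - 9p = 980 + 4p, so 13 = 13p and p* = 1.
Then q* = 993 - 9(1) = 984.

p* = 1, q* = 984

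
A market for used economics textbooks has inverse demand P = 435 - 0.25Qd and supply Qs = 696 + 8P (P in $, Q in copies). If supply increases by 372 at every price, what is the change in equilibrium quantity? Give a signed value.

In direct form, Qd = 1740 - 4P.
Equating demand and supply, 1740 - 4P = 696 + 8P gives 12P = 1044, so P* = 87.
From the demand curve, Q* = 1740 - 4(87) = 1392.
After the shift, supply is Qs = 1068 + 8P.
Re-solving, 12P = 672 gives P = 56 and Q = 1516.
ΔQ = 1516 - 1392 = 124.

ΔQ = 124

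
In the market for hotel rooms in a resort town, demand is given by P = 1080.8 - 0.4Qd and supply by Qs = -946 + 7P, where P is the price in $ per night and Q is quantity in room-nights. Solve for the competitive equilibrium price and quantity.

Rewriting in direct form: Qd = 2702 - 2.5P.
The market clears where 2702 - 2.5P = -946 + 7P. Rearranging, 9.5P = 3648, hence P* = 384.
Plugging P* into demand: Q* = 2702 - 2.5(384) = 1742.

P* = 384, Q* = 1742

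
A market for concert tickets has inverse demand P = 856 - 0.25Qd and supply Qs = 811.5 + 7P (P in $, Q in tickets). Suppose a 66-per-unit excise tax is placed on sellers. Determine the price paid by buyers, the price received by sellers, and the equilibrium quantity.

P_b = 279.5, P_s = 213.5, Q = 2306

Inverting to quantity form: Qd = 3424 - 4P.
Sellers keep P_s = P_b - 66 per unit, so supply in terms of the buyer price is Qs = 349.5 + 7P_b.
Market clearing requires 3424 - 4P_b = 349.5 + 7P_b; hence 3074.5 = 11P_b and P_b = 279.5.
So P_s = 213.5 and the quantity traded is Q = 3424 - 4(279.5) = 2306.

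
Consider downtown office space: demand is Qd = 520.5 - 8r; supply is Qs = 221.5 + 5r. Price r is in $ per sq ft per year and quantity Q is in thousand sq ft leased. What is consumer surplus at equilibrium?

At equilibrium Qd = Qs, so 520.5 - 8r = 221.5 + 5r; collecting terms, 299 = 13r and r* = 23.
Plugging r* into demand: Q* = 520.5 - 8(23) = 336.5.
Demand choke price (Qd = 0): r = 520.5/8 = 65.0625. Consumer surplus = ½ × (65.0625 - 23) × 336.5 = 7077.015625.

Consumer surplus = 7077.015625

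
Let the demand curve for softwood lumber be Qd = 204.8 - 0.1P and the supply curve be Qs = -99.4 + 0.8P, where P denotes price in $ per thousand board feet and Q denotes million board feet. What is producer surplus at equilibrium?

Set Qd = Qs: 204.8 - 0.1P = -99.4 + 0.8P, so 304.2 = 0.9P and P* = 338.
Then Q* = 204.8 - 0.1(338) = 171.
Supply choke price (Qs = 0): P = 124.25. Producer surplus = ½ × (338 - 124.25) × 171 = 18275.625.

Producer surplus = 18275.625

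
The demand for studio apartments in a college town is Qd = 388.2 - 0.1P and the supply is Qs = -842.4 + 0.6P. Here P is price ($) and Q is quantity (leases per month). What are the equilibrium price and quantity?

Set Qd = Qs: 388.2 - 0.1P = -842.4 + 0.6P, so 1230.6 = 0.7P and P* = 1758.
From the demand curve, Q* = 388.2 - 0.1(1758) = 212.4.

P* = 1758, Q* = 212.4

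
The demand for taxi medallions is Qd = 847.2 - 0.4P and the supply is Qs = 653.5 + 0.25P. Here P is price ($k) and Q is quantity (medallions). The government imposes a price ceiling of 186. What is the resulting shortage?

At P = 186: Qd = 772.8 and Qs = 700.
Shortage = Qd - Qs = 772.8 - 700 = 72.8.

Shortage = 72.8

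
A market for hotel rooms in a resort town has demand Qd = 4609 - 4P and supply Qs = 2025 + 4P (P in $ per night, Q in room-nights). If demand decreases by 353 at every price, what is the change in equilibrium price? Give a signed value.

ΔP = -44.125

At equilibrium Qd = Qs, so 4609 - 4P = 2025 + 4P; collecting terms, 2584 = 8P and P* = 323.
Then Q* = 4609 - 4(323) = 3317.
After the shift, demand is Qd = 4256 - 4P.
The new intersection has 2231 = 8P, i.e. P = 278.875, Q = 3140.5.
ΔP = 278.875 - 323 = -44.125.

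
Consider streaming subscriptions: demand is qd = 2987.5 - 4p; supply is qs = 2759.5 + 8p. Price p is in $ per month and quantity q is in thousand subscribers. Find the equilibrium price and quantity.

At equilibrium qd = qs, so 2987.5 - 4p = 2759.5 + 8p; collecting terms, 228 = 12p and p* = 19.
Substitute back: q* = 2987.5 - 4(19) = 2911.5.

p* = 19, q* = 2911.5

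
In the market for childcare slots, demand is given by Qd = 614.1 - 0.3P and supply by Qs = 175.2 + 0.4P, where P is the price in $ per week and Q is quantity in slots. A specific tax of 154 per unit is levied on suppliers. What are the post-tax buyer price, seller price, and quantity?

P_b = 715, P_s = 561, Q = 399.6

With a tax of 154 on suppliers, they supply based on the net price P_s = P_b - 154, so Qs = 113.6 + 0.4P_b.
Set Qd = Qs: 614.1 - 0.3P_b = 113.6 + 0.4P_b, so 500.5 = 0.7P_b and P_b = 715.
Then P_s = 715 - 154 = 561 and Q = 614.1 - 0.3(715) = 399.6.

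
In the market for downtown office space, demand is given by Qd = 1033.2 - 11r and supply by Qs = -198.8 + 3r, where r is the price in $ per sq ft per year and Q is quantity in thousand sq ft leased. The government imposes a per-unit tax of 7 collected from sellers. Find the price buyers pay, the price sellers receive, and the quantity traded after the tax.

r_b = 89.5, r_s = 82.5, Q = 48.7

Sellers keep r_s = r_b - 7 per unit, so supply in terms of the buyer price is Qs = -219.8 + 3r_b.
Equate demand and the shifted supply: 1033.2 - 11r_b = -219.8 + 3r_b, giving 14r_b = 1253, so r_b = 89.5.
Then r_s = 89.5 - 7 = 82.5 and Q = 1033.2 - 11(89.5) = 48.7.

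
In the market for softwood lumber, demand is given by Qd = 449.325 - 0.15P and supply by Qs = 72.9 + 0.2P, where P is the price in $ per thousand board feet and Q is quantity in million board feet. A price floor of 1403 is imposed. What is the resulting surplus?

Evaluating both curves at the floor price 1403 gives Qd = 238.875, Qs = 353.5.
Surplus = Qs - Qd = 353.5 - 238.875 = 114.625.

Surplus = 114.625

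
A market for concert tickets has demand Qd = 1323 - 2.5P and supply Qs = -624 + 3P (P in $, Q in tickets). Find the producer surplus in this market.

Producer surplus = 31974

The market clears where 1323 - 2.5P = -624 + 3P. Rearranging, 5.5P = 1947, hence P* = 354.
Substitute back: Q* = 1323 - 2.5(354) = 438.
Supply choke price (Qs = 0): P = 208. Producer surplus = ½ × (354 - 208) × 438 = 31974.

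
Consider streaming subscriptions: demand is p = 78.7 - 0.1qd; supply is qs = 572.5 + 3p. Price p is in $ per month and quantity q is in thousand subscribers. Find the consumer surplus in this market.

Consumer surplus = 19344.2

Inverting to quantity form: qd = 787 - 10p.
At equilibrium qd = qs, so 787 - 10p = 572.5 + 3p; collecting terms, 214.5 = 13p and p* = 16.5.
Substitute back: q* = 787 - 10(16.5) = 622.
Demand choke price (qd = 0): p = 787/10 = 78.7. Consumer surplus = ½ × (78.7 - 16.5) × 622 = 19344.2.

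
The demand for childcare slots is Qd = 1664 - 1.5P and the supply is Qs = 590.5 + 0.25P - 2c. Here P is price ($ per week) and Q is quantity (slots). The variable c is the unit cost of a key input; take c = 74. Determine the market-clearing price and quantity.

P* = 698, Q* = 617

With c = 74, supply is Qs = 442.5 + 0.25P.
The market clears where 1664 - 1.5P = 442.5 + 0.25P. Rearranging, 1.75P = 1221.5, hence P* = 698.
Substitute back: Q* = 1664 - 1.5(698) = 617.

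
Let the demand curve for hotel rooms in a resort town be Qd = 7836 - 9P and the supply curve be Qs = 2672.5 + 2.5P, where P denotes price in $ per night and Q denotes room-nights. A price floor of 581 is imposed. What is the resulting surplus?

Evaluating both curves at the floor price 581 gives Qd = 2607, Qs = 4125.
Surplus = Qs - Qd = 4125 - 2607 = 1518.

Surplus = 1518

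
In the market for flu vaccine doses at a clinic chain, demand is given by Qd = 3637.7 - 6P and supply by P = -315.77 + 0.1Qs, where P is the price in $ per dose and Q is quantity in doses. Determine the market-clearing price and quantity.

P* = 30, Q* = 3457.7

Rewriting in direct form: Qs = 3157.7 + 10P.
The market clears where 3637.7 - 6P = 3157.7 + 10P. Rearranging, 16P = 480, hence P* = 30.
Plugging P* into demand: Q* = 3637.7 - 6(30) = 3457.7.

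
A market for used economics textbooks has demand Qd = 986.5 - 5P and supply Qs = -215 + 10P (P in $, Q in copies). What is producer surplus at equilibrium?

The market clears where 986.5 - 5P = -215 + 10P. Rearranging, 15P = 1201.5, hence P* = 80.1.
Plugging P* into demand: Q* = 986.5 - 5(80.1) = 586.
Supply choke price (Qs = 0): P = 21.5. Producer surplus = ½ × (80.1 - 21.5) × 586 = 17169.8.

Producer surplus = 17169.8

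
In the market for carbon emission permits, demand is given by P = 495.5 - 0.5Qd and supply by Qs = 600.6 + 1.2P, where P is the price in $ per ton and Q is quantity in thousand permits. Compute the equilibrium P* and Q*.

Inverting to quantity form: Qd = 991 - 2P.
Set Qd = Qs: 991 - 2P = 600.6 + 1.2P, so 390.4 = 3.2P and P* = 122.
Substitute back: Q* = 991 - 2(122) = 747.

P* = 122, Q* = 747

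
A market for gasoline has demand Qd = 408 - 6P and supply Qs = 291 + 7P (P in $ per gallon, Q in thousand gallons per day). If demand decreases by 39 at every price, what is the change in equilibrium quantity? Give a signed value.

ΔQ = -21

Set Qd = Qs: 408 - 6P = 291 + 7P, so 117 = 13P and P* = 9.
From the demand curve, Q* = 408 - 6(9) = 354.
After the shift, demand is Qd = 369 - 6P.
The new intersection has 78 = 13P, i.e. P = 6, Q = 333.
ΔQ = 333 - 354 = -21.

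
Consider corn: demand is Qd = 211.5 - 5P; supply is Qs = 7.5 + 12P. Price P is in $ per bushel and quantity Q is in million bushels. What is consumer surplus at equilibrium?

At equilibrium Qd = Qs, so 211.5 - 5P = 7.5 + 12P; collecting terms, 204 = 17P and P* = 12.
From the demand curve, Q* = 211.5 - 5(12) = 151.5.
Demand choke price (Qd = 0): P = 211.5/5 = 42.3. Consumer surplus = ½ × (42.3 - 12) × 151.5 = 2295.225.

Consumer surplus = 2295.225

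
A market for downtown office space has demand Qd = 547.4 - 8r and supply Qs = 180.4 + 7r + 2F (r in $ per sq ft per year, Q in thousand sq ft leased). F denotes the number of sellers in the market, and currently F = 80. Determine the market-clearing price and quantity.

r* = 13.8, Q* = 437

With F = 80, supply is Qs = 340.4 + 7r.
The market clears where 547.4 - 8r = 340.4 + 7r. Rearranging, 15r = 207, hence r* = 13.8.
Substitute back: Q* = 547.4 - 8(13.8) = 437.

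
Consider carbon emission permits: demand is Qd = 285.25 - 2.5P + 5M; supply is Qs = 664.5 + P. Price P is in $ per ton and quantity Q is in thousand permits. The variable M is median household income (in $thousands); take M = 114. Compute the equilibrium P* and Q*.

P* = 54.5, Q* = 719

With M = 114, demand is Qd = 855.25 - 2.5P.
At equilibrium Qd = Qs, so 855.25 - 2.5P = 664.5 + P; collecting terms, 190.75 = 3.5P and P* = 54.5.
Plugging P* into demand: Q* = 855.25 - 2.5(54.5) = 719.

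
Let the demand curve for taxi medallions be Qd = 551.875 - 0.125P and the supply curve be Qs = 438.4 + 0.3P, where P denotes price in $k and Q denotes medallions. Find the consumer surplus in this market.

Consumer surplus = 1075369

At equilibrium Qd = Qs, so 551.875 - 0.125P = 438.4 + 0.3P; collecting terms, 113.475 = 0.425P and P* = 267.
Substitute back: Q* = 551.875 - 0.125(267) = 518.5.
Demand choke price (Qd = 0): P = 551.875/0.125 = 4415. Consumer surplus = ½ × (4415 - 267) × 518.5 = 1075369.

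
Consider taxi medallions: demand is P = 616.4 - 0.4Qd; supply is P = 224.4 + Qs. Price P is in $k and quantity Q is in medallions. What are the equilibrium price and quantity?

In direct form, Qd = 1541 - 2.5P and Qs = -224.4 + P.
Equating demand and supply, 1541 - 2.5P = -224.4 + P gives 3.5P = 1765.4, so P* = 504.4.
Substitute back: Q* = 1541 - 2.5(504.4) = 280.

P* = 504.4, Q* = 280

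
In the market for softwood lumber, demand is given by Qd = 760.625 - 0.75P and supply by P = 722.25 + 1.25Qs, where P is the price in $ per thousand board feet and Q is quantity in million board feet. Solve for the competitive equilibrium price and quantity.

P* = 863.5, Q* = 113

Solving each curve for Q: Qs = -577.8 + 0.8P.
Equating demand and supply, 760.625 - 0.75P = -577.8 + 0.8P gives 1.55P = 1338.425, so P* = 863.5.
Then Q* = 760.625 - 0.75(863.5) = 113.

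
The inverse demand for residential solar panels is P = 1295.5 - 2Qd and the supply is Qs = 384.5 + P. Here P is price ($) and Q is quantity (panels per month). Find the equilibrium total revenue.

Solving each curve for Q: Qd = 647.75 - 0.5P.
Set Qd = Qs: 647.75 - 0.5P = 384.5 + P, so 263.25 = 1.5P and P* = 175.5.
Then Q* = 647.75 - 0.5(175.5) = 560.
Total revenue = P* × Q* = 175.5 × 560 = 98280.

Total revenue = 98280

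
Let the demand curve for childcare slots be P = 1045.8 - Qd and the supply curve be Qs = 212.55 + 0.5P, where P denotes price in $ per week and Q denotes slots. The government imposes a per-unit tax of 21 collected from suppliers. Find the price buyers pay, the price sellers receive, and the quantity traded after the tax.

P_b = 562.5, P_s = 541.5, Q = 483.3

In direct form, Qd = 1045.8 - P.
The tax drives a wedge P_b - P_s = 21. Substituting P_s = P_b - 21 into supply: Qs = 202.05 + 0.5P_b.
Set Qd = Qs: 1045.8 - P_b = 202.05 + 0.5P_b, so 843.75 = 1.5P_b and P_b = 562.5.
So P_s = 541.5 and the quantity traded is Q = 1045.8 - 562.5 = 483.3.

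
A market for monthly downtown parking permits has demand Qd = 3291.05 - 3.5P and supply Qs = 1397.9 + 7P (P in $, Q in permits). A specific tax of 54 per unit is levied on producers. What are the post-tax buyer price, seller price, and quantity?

Producers keep P_s = P_b - 54 per unit, so supply in terms of the buyer price is Qs = 1019.9 + 7P_b.
Market clearing requires 3291.05 - 3.5P_b = 1019.9 + 7P_b; hence 2271.15 = 10.5P_b and P_b = 216.3.
Then P_s = 216.3 - 54 = 162.3 and Q = 3291.05 - 3.5(216.3) = 2534.

P_b = 216.3, P_s = 162.3, Q = 2534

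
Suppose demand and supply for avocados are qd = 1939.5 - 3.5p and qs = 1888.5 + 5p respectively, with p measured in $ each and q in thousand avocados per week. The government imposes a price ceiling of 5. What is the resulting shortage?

Evaluating both curves at the ceiling price 5 gives qd = 1922, qs = 1913.5.
Shortage = qd - qs = 1922 - 1913.5 = 8.5.

Shortage = 8.5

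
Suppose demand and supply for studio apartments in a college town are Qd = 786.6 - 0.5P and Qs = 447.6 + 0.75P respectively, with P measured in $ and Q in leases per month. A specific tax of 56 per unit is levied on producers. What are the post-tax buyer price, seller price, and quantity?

The tax drives a wedge P_b - P_s = 56. Substituting P_s = P_b - 56 into supply: Qs = 405.6 + 0.75P_b.
Equate demand and the shifted supply: 786.6 - 0.5P_b = 405.6 + 0.75P_b, giving 1.25P_b = 381, so P_b = 304.8.
So P_s = 248.8 and the quantity traded is Q = 786.6 - 0.5(304.8) = 634.2.

P_b = 304.8, P_s = 248.8, Q = 634.2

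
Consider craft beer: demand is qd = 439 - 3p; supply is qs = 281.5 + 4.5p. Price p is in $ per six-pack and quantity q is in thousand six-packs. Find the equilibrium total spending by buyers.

Total spending by buyers = 7896

At equilibrium qd = qs, so 439 - 3p = 281.5 + 4.5p; collecting terms, 157.5 = 7.5p and p* = 21.
Substitute back: q* = 439 - 3(21) = 376.
Total spending by buyers = p* × q* = 21 × 376 = 7896.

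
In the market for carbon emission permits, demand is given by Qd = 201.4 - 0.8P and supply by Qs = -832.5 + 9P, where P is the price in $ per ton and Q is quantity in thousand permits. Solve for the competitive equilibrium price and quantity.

Set Qd = Qs: 201.4 - 0.8P = -832.5 + 9P, so 1033.9 = 9.8P and P* = 105.5.
From the demand curve, Q* = 201.4 - 0.8(105.5) = 117.

P* = 105.5, Q* = 117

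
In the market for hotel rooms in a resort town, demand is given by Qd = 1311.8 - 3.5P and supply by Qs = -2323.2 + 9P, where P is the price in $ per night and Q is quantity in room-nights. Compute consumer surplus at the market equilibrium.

Consumer surplus = 12348

At equilibrium Qd = Qs, so 1311.8 - 3.5P = -2323.2 + 9P; collecting terms, 3635 = 12.5P and P* = 290.8.
Then Q* = 1311.8 - 3.5(290.8) = 294.
Demand choke price (Qd = 0): P = 1311.8/3.5 = 374.8. Consumer surplus = ½ × (374.8 - 290.8) × 294 = 12348.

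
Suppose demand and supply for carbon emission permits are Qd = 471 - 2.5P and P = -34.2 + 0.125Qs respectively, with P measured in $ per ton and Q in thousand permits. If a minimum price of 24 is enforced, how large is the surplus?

Inverting to quantity form: Qs = 273.6 + 8P.
Evaluating both curves at the floor price 24 gives Qd = 411, Qs = 465.6.
Surplus = Qs - Qd = 465.6 - 411 = 54.6.

Surplus = 54.6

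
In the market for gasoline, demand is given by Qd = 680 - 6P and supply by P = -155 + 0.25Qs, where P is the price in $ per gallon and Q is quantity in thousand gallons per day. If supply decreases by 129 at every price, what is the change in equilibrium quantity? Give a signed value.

ΔQ = -77.4

Rewriting in direct form: Qs = 620 + 4P.
Equating demand and supply, 680 - 6P = 620 + 4P gives 10P = 60, so P* = 6.
Plugging P* into demand: Q* = 680 - 6(6) = 644.
After the shift, supply is Qs = 491 + 4P.
New equilibrium: 189 = 10P, so P = 18.9 and Q = 566.6.
ΔQ = 566.6 - 644 = -77.4.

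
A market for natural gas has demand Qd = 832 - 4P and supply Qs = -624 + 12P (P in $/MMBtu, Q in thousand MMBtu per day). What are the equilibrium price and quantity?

P* = 91, Q* = 468

Set Qd = Qs: 832 - 4P = -624 + 12P, so 1456 = 16P and P* = 91.
Then Q* = 832 - 4(91) = 468.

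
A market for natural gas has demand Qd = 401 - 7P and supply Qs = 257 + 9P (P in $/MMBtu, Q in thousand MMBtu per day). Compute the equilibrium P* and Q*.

Equating demand and supply, 401 - 7P = 257 + 9P gives 16P = 144, so P* = 9.
Then Q* = 401 - 7(9) = 338.

P* = 9, Q* = 338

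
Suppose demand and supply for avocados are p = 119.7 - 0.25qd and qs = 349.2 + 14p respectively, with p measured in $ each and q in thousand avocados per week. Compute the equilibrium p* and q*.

Solving each curve for q: qd = 478.8 - 4p.
The market clears where 478.8 - 4p = 349.2 + 14p. Rearranging, 18p = 129.6, hence p* = 7.2.
From the demand curve, q* = 478.8 - 4(7.2) = 450.

p* = 7.2, q* = 450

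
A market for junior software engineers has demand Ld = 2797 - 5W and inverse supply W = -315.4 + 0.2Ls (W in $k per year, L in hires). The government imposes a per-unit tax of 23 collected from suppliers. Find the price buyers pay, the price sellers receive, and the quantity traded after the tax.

W_b = 133.5, W_s = 110.5, L = 2129.5

Inverting to quantity form: Ls = 1577 + 5W.
With a tax of 23 on suppliers, they supply based on the net price W_s = W_b - 23, so Ls = 1462 + 5W_b.
Market clearing requires 2797 - 5W_b = 1462 + 5W_b; hence 1335 = 10W_b and W_b = 133.5.
Then W_s = 133.5 - 23 = 110.5 and L = 2797 - 5(133.5) = 2129.5.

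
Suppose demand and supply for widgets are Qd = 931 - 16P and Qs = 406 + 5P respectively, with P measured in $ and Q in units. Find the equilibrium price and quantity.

P* = 25, Q* = 531

At equilibrium Qd = Qs, so 931 - 16P = 406 + 5P; collecting terms, 525 = 21P and P* = 25.
Substitute back: Q* = 931 - 16(25) = 531.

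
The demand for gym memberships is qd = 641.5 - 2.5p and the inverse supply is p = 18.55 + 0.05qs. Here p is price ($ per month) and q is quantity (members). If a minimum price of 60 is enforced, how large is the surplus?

Solving each curve for q: qs = -371 + 20p.
With p fixed at 60, quantity demanded is 491.5 and quantity supplied is 829.
Surplus = qs - qd = 829 - 491.5 = 337.5.

Surplus = 337.5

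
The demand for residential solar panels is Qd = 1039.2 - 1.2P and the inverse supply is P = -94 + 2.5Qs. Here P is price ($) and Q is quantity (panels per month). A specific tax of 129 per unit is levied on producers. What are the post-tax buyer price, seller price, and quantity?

Rewriting in direct form: Qs = 37.6 + 0.4P.
The tax drives a wedge P_b - P_s = 129. Substituting P_s = P_b - 129 into supply: Qs = -14 + 0.4P_b.
Set Qd = Qs: 1039.2 - 1.2P_b = -14 + 0.4P_b, so 1053.2 = 1.6P_b and P_b = 658.25.
Then P_s = 658.25 - 129 = 529.25 and Q = 1039.2 - 1.2(658.25) = 249.3.

P_b = 658.25, P_s = 529.25, Q = 249.3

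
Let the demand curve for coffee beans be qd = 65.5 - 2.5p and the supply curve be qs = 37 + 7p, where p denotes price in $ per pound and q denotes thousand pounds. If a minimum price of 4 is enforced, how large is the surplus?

At p = 4: qd = 55.5 and qs = 65.
Surplus = qs - qd = 65 - 55.5 = 9.5.

Surplus = 9.5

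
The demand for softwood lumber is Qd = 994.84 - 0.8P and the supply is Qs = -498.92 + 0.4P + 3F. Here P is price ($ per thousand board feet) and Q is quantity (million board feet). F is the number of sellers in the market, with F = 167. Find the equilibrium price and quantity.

P* = 827.3, Q* = 333

With F = 167, supply is Qs = 2.08 + 0.4P.
At equilibrium Qd = Qs, so 994.84 - 0.8P = 2.08 + 0.4P; collecting terms, 992.76 = 1.2P and P* = 827.3.
Plugging P* into demand: Q* = 994.84 - 0.8(827.3) = 333.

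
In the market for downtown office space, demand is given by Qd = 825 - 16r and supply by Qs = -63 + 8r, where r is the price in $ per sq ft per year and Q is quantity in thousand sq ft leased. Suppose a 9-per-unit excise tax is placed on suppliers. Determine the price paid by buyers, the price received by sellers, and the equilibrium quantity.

With a tax of 9 on suppliers, they supply based on the net price r_s = r_b - 9, so Qs = -135 + 8r_b.
Equate demand and the shifted supply: 825 - 16r_b = -135 + 8r_b, giving 24r_b = 960, so r_b = 40.
So r_s = 31 and the quantity traded is Q = 825 - 16(40) = 185.

r_b = 40, r_s = 31, Q = 185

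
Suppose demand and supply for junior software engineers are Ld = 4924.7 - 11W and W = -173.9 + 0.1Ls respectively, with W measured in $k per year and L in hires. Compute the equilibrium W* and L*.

Rewriting in direct form: Ls = 1739 + 10W.
The market clears where 4924.7 - 11W = 1739 + 10W. Rearranging, 21W = 3185.7, hence W* = 151.7.
From the demand curve, L* = 4924.7 - 11(151.7) = 3256.

W* = 151.7, L* = 3256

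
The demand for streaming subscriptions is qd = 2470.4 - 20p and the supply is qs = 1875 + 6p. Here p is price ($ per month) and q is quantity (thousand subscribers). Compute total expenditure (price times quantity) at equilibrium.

The market clears where 2470.4 - 20p = 1875 + 6p. Rearranging, 26p = 595.4, hence p* = 22.9.
From the demand curve, q* = 2470.4 - 20(22.9) = 2012.4.
Total expenditure = p* × q* = 22.9 × 2012.4 = 46083.96.

Total expenditure = 46083.96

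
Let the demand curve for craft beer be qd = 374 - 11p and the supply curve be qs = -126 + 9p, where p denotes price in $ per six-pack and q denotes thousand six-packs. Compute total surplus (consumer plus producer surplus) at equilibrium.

Set qd = qs: 374 - 11p = -126 + 9p, so 500 = 20p and p* = 25.
Then q* = 374 - 11(25) = 99.
Demand choke price = 34; supply choke price = 14. CS = ½(34 - 25)(99) = 445.5; PS = ½(25 - 14)(99) = 544.5. Total surplus = 990.

Total surplus = 990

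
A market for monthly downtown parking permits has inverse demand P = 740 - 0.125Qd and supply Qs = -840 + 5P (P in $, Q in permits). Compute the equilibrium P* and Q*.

P* = 520, Q* = 1760

Inverting to quantity form: Qd = 5920 - 8P.
Equating demand and supply, 5920 - 8P = -840 + 5P gives 13P = 6760, so P* = 520.
From the demand curve, Q* = 5920 - 8(520) = 1760.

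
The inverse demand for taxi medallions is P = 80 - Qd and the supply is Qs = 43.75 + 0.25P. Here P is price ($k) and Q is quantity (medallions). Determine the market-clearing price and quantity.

Solving each curve for Q: Qd = 80 - P.
Equating demand and supply, 80 - P = 43.75 + 0.25P gives 1.25P = 36.25, so P* = 29.
From the demand curve, Q* = 80 - 29 = 51.

P* = 29, Q* = 51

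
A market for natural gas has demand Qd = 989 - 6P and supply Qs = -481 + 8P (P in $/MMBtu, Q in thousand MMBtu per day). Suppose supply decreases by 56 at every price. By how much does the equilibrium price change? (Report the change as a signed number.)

ΔP = 4

Equating demand and supply, 989 - 6P = -481 + 8P gives 14P = 1470, so P* = 105.
Then Q* = 989 - 6(105) = 359.
After the shift, supply is Qs = -537 + 8P.
Re-solving, 14P = 1526 gives P = 109 and Q = 335.
ΔP = 109 - 105 = 4.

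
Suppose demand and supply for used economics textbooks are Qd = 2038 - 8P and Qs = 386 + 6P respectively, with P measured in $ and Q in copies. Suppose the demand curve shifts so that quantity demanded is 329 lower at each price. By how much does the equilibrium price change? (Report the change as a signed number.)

Equating demand and supply, 2038 - 8P = 386 + 6P gives 14P = 1652, so P* = 118.
From the demand curve, Q* = 2038 - 8(118) = 1094.
After the shift, demand is Qd = 1709 - 8P.
Re-solving, 14P = 1323 gives P = 94.5 and Q = 953.
ΔP = 94.5 - 118 = -23.5.

ΔP = -23.5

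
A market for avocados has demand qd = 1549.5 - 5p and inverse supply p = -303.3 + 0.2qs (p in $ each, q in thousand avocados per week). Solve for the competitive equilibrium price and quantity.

Rewriting in direct form: qs = 1516.5 + 5p.
Set qd = qs: 1549.5 - 5p = 1516.5 + 5p, so 33 = 10p and p* = 3.3.
Then q* = 1549.5 - 5(3.3) = 1533.

p* = 3.3, q* = 1533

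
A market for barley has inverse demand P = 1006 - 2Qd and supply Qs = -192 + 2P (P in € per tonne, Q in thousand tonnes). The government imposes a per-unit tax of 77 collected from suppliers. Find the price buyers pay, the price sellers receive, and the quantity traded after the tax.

P_b = 339.6, P_s = 262.6, Q = 333.2

In direct form, Qd = 503 - 0.5P.
Suppliers keep P_s = P_b - 77 per unit, so supply in terms of the buyer price is Qs = -346 + 2P_b.
Set Qd = Qs: 503 - 0.5P_b = -346 + 2P_b, so 849 = 2.5P_b and P_b = 339.6.
So P_s = 262.6 and the quantity traded is Q = 503 - 0.5(339.6) = 333.2.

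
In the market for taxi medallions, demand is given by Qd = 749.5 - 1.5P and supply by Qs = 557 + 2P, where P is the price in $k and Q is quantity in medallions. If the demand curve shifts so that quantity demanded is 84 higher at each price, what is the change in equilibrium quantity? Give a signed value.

The market clears where 749.5 - 1.5P = 557 + 2P. Rearranging, 3.5P = 192.5, hence P* = 55.
From the demand curve, Q* = 749.5 - 1.5(55) = 667.
After the shift, demand is Qd = 833.5 - 1.5P.
The new intersection has 276.5 = 3.5P, i.e. P = 79, Q = 715.
ΔQ = 715 - 667 = 48.

ΔQ = 48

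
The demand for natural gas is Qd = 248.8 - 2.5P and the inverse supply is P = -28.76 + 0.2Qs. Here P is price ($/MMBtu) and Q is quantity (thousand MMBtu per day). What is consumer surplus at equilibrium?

Consumer surplus = 9142.088

Inverting to quantity form: Qs = 143.8 + 5P.
Set Qd = Qs: 248.8 - 2.5P = 143.8 + 5P, so 105 = 7.5P and P* = 14.
Plugging P* into demand: Q* = 248.8 - 2.5(14) = 213.8.
Demand choke price (Qd = 0): P = 248.8/2.5 = 99.52. Consumer surplus = ½ × (99.52 - 14) × 213.8 = 9142.088.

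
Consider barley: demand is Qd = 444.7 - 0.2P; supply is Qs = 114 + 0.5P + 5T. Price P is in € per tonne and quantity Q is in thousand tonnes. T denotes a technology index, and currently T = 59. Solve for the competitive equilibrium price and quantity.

With T = 59, supply is Qs = 409 + 0.5P.
At equilibrium Qd = Qs, so 444.7 - 0.2P = 409 + 0.5P; collecting terms, 35.7 = 0.7P and P* = 51.
Plugging P* into demand: Q* = 444.7 - 0.2(51) = 434.5.

P* = 51, Q* = 434.5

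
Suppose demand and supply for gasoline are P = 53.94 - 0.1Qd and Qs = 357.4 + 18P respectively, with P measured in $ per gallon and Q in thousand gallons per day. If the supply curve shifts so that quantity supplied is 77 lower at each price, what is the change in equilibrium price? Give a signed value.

ΔP = 2.75

Inverting to quantity form: Qd = 539.4 - 10P.
Set Qd = Qs: 539.4 - 10P = 357.4 + 18P, so 182 = 28P and P* = 6.5.
Substitute back: Q* = 539.4 - 10(6.5) = 474.4.
After the shift, supply is Qs = 280.4 + 18P.
New equilibrium: 259 = 28P, so P = 9.25 and Q = 446.9.
ΔP = 9.25 - 6.5 = 2.75.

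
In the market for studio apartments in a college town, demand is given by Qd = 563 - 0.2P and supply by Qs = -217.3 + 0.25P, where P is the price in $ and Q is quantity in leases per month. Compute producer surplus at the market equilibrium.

Producer surplus = 93484.88

The market clears where 563 - 0.2P = -217.3 + 0.25P. Rearranging, 0.45P = 780.3, hence P* = 1734.
Substitute back: Q* = 563 - 0.2(1734) = 216.2.
Supply choke price (Qs = 0): P = 869.2. Producer surplus = ½ × (1734 - 869.2) × 216.2 = 93484.88.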